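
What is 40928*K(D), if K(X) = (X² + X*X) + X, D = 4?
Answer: 1473408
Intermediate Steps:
K(X) = X + 2*X² (K(X) = (X² + X²) + X = 2*X² + X = X + 2*X²)
40928*K(D) = 40928*(4*(1 + 2*4)) = 40928*(4*(1 + 8)) = 40928*(4*9) = 40928*36 = 1473408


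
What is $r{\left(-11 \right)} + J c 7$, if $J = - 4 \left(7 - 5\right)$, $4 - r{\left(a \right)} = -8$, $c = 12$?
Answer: $-660$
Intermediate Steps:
$r{\left(a \right)} = 12$ ($r{\left(a \right)} = 4 - -8 = 4 + 8 = 12$)
$J = -8$ ($J = \left(-4\right) 2 = -8$)
$r{\left(-11 \right)} + J c 7 = 12 - 8 \cdot 12 \cdot 7 = 12 - 672 = -660$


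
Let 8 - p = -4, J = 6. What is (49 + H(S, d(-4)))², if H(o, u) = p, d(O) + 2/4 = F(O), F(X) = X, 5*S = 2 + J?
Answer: 3721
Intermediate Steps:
p = 12 (p = 8 - 1*(-4) = 8 + 4 = 12)
S = 8/5 (S = (2 + 6)/5 = (⅕)*8 = 8/5 ≈ 1.6000)
d(O) = -½ + O
H(o, u) = 12
(49 + H(S, d(-4)))² = (49 + 12)² = 61² = 3721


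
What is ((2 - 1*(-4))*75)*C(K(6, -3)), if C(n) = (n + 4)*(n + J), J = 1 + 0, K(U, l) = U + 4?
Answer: 69300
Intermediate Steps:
K(U, l) = 4 + U
J = 1
C(n) = (1 + n)*(4 + n) (C(n) = (n + 4)*(n + 1) = (4 + n)*(1 + n) = (1 + n)*(4 + n))
((2 - 1*(-4))*75)*C(K(6, -3)) = ((2 - 1*(-4))*75)*(4 + (4 + 6)**2 + 5*(4 + 6)) = ((2 + 4)*75)*(4 + 10**2 + 5*10) = (6*75)*(4 + 100 + 50) = 450*154 = 69300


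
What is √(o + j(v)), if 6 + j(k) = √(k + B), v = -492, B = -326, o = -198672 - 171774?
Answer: √(-370452 + I*√818) ≈ 0.023 + 608.65*I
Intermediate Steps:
o = -370446
j(k) = -6 + √(-326 + k) (j(k) = -6 + √(k - 326) = -6 + √(-326 + k))
√(o + j(v)) = √(-370446 + (-6 + √(-326 - 492))) = √(-370446 + (-6 + √(-818))) = √(-370446 + (-6 + I*√818)) = √(-370452 + I*√818)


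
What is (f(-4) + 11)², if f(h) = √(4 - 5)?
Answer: (11 + I)² ≈ 120.0 + 22.0*I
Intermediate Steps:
f(h) = I (f(h) = √(-1) = I)
(f(-4) + 11)² = (I + 11)² = (11 + I)²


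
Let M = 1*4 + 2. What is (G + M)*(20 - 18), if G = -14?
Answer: -16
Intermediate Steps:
M = 6 (M = 4 + 2 = 6)
(G + M)*(20 - 18) = (-14 + 6)*(20 - 18) = -8*2 = -16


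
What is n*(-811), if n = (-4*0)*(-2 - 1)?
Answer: 0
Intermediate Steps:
n = 0 (n = 0*(-3) = 0)
n*(-811) = 0*(-811) = 0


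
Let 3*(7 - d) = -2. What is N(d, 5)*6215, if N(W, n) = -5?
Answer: -31075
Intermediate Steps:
d = 23/3 (d = 7 - ⅓*(-2) = 7 + ⅔ = 23/3 ≈ 7.6667)
N(d, 5)*6215 = -5*6215 = -31075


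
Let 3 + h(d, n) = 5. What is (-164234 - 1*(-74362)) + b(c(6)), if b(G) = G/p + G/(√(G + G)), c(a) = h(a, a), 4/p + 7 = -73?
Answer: -89911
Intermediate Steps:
p = -1/20 (p = 4/(-7 - 73) = 4/(-80) = 4*(-1/80) = -1/20 ≈ -0.050000)
h(d, n) = 2 (h(d, n) = -3 + 5 = 2)
c(a) = 2
b(G) = -20*G + √2*√G/2 (b(G) = G/(-1/20) + G/(√(G + G)) = G*(-20) + G/(√(2*G)) = -20*G + G/((√2*√G)) = -20*G + G*(√2/(2*√G)) = -20*G + √2*√G/2)
(-164234 - 1*(-74362)) + b(c(6)) = (-164234 - 1*(-74362)) + (-20*2 + √2*√2/2) = (-164234 + 74362) + (-40 + 1) = -89872 - 39 = -89911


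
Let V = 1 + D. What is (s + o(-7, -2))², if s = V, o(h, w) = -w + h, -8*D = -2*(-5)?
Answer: 441/16 ≈ 27.563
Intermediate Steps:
D = -5/4 (D = -(-1)*(-5)/4 = -⅛*10 = -5/4 ≈ -1.2500)
o(h, w) = h - w
V = -¼ (V = 1 - 5/4 = -¼ ≈ -0.25000)
s = -¼ ≈ -0.25000
(s + o(-7, -2))² = (-¼ + (-7 - 1*(-2)))² = (-¼ + (-7 + 2))² = (-¼ - 5)² = (-21/4)² = 441/16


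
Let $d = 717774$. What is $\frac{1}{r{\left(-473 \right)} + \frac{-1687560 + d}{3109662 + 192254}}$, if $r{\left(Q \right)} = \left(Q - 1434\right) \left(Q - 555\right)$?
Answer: $\frac{1650958}{3236530974475} \approx 5.101 \cdot 10^{-7}$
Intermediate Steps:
$r{\left(Q \right)} = \left(-1434 + Q\right) \left(-555 + Q\right)$
$\frac{1}{r{\left(-473 \right)} + \frac{-1687560 + d}{3109662 + 192254}} = \frac{1}{\left(795870 + \left(-473\right)^{2} - -940797\right) + \frac{-1687560 + 717774}{3109662 + 192254}} = \frac{1}{\left(795870 + 223729 + 940797\right) - \frac{969786}{3301916}} = \frac{1}{1960396 - \frac{484893}{1650958}} = \frac{1}{\frac{3236530974475}{1650958}} = \frac{1650958}{3236530974475}$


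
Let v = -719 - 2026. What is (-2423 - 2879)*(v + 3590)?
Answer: -4480190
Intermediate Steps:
v = -2745
(-2423 - 2879)*(v + 3590) = (-2423 - 2879)*(-2745 + 3590) = -5302*845 = -4480190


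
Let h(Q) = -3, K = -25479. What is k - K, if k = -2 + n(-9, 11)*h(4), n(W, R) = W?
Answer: 25504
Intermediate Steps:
k = 25 (k = -2 - 9*(-3) = -2 + 27 = 25)
k - K = 25 - 1*(-25479) = 25 + 25479 = 25504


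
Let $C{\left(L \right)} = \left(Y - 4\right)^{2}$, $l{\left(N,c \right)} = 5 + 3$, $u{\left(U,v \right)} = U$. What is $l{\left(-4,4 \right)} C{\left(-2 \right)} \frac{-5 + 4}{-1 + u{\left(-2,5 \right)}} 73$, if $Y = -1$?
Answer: $\frac{14600}{3} \approx 4866.7$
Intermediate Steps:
$l{\left(N,c \right)} = 8$
$C{\left(L \right)} = 25$ ($C{\left(L \right)} = \left(-1 - 4\right)^{2} = \left(-5\right)^{2} = 25$)
$l{\left(-4,4 \right)} C{\left(-2 \right)} \frac{-5 + 4}{-1 + u{\left(-2,5 \right)}} 73 = 8 \cdot 25 \frac{-5 + 4}{-1 - 2} \cdot 73 = 200 \left(- \frac{1}{-3}\right) 73 = 200 \left(\left(-1\right) \left(- \frac{1}{3}\right)\right) 73 = 200 \cdot \frac{1}{3} \cdot 73 = \frac{200}{3} \cdot 73 = \frac{14600}{3}$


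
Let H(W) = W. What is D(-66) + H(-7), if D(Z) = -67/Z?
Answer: -395/66 ≈ -5.9848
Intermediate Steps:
D(-66) + H(-7) = -67/(-66) - 7 = -67*(-1/66) - 7 = 67/66 - 7 = -395/66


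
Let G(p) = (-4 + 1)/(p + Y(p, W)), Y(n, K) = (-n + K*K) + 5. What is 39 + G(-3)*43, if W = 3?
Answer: 417/14 ≈ 29.786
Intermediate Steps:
Y(n, K) = 5 + K² - n (Y(n, K) = (-n + K²) + 5 = (K² - n) + 5 = 5 + K² - n)
G(p) = -3/14 (G(p) = (-4 + 1)/(p + (5 + 3² - p)) = -3/(p + (5 + 9 - p)) = -3/(p + (14 - p)) = -3/14)
39 + G(-3)*43 = 39 - 3/14*43 = 39 - 129/14 = 417/14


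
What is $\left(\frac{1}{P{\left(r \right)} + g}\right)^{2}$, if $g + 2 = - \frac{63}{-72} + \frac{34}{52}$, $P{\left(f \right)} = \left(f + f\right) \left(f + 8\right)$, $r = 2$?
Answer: $\frac{10816}{16900321} \approx 0.00063999$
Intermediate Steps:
$P{\left(f \right)} = 2 f \left(8 + f\right)$
$g = - \frac{49}{104}$ ($g = -2 + \left(- \frac{63}{-72} + \frac{34}{52}\right) = -2 + \left(\left(-63\right) \left(- \frac{1}{72}\right) + 34 \cdot \frac{1}{52}\right) = -2 + \left(\frac{7}{8} + \frac{17}{26}\right) = -2 + \frac{159}{104} = - \frac{49}{104} \approx -0.47115$)
$\left(\frac{1}{P{\left(r \right)} + g}\right)^{2} = \left(\frac{1}{2 \cdot 2 \left(8 + 2\right) - \frac{49}{104}}\right)^{2} = \left(\frac{1}{2 \cdot 2 \cdot 10 - \frac{49}{104}}\right)^{2} = \left(\frac{1}{40 - \frac{49}{104}}\right)^{2} = \left(\frac{1}{\frac{4111}{104}}\right)^{2} = \left(\frac{104}{4111}\right)^{2} = \frac{10816}{16900321}$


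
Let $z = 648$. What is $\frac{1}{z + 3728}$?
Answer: $\frac{1}{4376} \approx 0.00022852$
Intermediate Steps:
$\frac{1}{z + 3728} = \frac{1}{648 + 3728} = \frac{1}{4376}$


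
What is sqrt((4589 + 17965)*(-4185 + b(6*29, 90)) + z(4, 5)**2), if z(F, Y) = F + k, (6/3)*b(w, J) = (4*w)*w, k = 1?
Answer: sqrt(1271301343) ≈ 35655.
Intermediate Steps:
b(w, J) = 2*w**2 (b(w, J) = ((4*w)*w)/2 = (4*w**2)/2 = 2*w**2)
z(F, Y) = 1 + F (z(F, Y) = F + 1 = 1 + F)
sqrt((4589 + 17965)*(-4185 + b(6*29, 90)) + z(4, 5)**2) = sqrt((4589 + 17965)*(-4185 + 2*(6*29)**2) + (1 + 4)**2) = sqrt(22554*(-4185 + 2*174**2) + 5**2) = sqrt(22554*(-4185 + 2*30276) + 25) = sqrt(22554*(-4185 + 60552) + 25) = sqrt(22554*56367 + 25) = sqrt(1271301318 + 25) = sqrt(1271301343)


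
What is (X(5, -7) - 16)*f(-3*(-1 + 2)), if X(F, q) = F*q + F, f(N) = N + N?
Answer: 276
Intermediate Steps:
f(N) = 2*N
X(F, q) = F + F*q
(X(5, -7) - 16)*f(-3*(-1 + 2)) = (5*(1 - 7) - 16)*(2*(-3*(-1 + 2))) = (5*(-6) - 16)*(2*(-3*1)) = (-30 - 16)*(2*(-3)) = -46*(-6) = 276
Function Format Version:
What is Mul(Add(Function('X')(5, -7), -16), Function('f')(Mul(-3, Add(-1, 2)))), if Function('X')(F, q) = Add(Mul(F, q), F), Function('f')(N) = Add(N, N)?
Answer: 276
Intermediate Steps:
Function('f')(N) = Mul(2, N)
Function('X')(F, q) = Add(F, Mul(F, q))
Mul(Add(Function('X')(5, -7), -16), Function('f')(Mul(-3, Add(-1, 2)))) = Mul(Add(Mul(5, Add(1, -7)), -16), Mul(2, Mul(-3, Add(-1, 2)))) = Mul(Add(Mul(5, -6), -16), Mul(2, Mul(-3, 1))) = Mul(Add(-30, -16), Mul(2, -3)) = Mul(-46, -6) = 276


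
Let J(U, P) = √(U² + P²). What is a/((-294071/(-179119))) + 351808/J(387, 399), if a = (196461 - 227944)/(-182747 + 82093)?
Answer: 5639203477/29599422434 + 175904*√34330/51495 ≈ 633.11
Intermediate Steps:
a = 31483/100654 (a = -31483/(-100654) = -31483*(-1/100654) = 31483/100654 ≈ 0.31278)
J(U, P) = √(P² + U²)
a/((-294071/(-179119))) + 351808/J(387, 399) = 31483/(100654*((-294071/(-179119)))) + 351808/(√(399² + 387²)) = 31483/(100654*((-294071*(-1/179119)))) + 351808/(√(159201 + 149769)) = 31483/(100654*(294071/179119)) + 351808/(√308970) = (31483/100654)*(179119/294071) + 351808/((3*√34330)) = 5639203477/29599422434 + 351808*(√34330/102990) = 5639203477/29599422434 + 175904*√34330/51495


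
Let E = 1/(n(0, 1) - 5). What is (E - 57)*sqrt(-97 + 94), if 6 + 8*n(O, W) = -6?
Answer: -743*I*sqrt(3)/13 ≈ -98.993*I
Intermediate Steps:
n(O, W) = -3/2 (n(O, W) = -3/4 + (1/8)*(-6) = -3/4 - 3/4 = -3/2)
E = -2/13 (E = 1/(-3/2 - 5) = 1/(-13/2) = -2/13 ≈ -0.15385)
(E - 57)*sqrt(-97 + 94) = (-2/13 - 57)*sqrt(-97 + 94) = -743*I*sqrt(3)/13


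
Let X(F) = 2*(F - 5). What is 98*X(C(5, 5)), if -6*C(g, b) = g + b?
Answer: -3920/3 ≈ -1306.7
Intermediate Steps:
C(g, b) = -b/6 - g/6 (C(g, b) = -(g + b)/6 = -(b + g)/6 = -b/6 - g/6)
X(F) = -10 + 2*F (X(F) = 2*(-5 + F) = -10 + 2*F)
98*X(C(5, 5)) = 98*(-10 + 2*(-1/6*5 - 1/6*5)) = 98*(-10 + 2*(-5/6 - 5/6)) = 98*(-10 + 2*(-5/3)) = 98*(-10 - 10/3) = 98*(-40/3) = -3920/3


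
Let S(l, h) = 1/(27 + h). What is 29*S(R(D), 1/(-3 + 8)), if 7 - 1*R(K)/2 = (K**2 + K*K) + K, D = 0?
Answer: 145/136 ≈ 1.0662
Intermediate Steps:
R(K) = 14 - 4*K**2 - 2*K (R(K) = 14 - 2*((K**2 + K*K) + K) = 14 - 2*((K**2 + K**2) + K) = 14 - 2*(2*K**2 + K) = 14 - 2*(K + 2*K**2) = 14 + (-4*K**2 - 2*K) = 14 - 4*K**2 - 2*K)
29*S(R(D), 1/(-3 + 8)) = 29/(27 + 1/(-3 + 8)) = 29/(27 + 1/5) = 29/(136/5) = 29*(5/136) = 145/136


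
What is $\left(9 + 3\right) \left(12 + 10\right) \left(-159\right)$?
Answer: $-41976$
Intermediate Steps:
$\left(9 + 3\right) \left(12 + 10\right) \left(-159\right) = 12 \cdot 22 \left(-159\right) = 264 \left(-159\right) = -41976$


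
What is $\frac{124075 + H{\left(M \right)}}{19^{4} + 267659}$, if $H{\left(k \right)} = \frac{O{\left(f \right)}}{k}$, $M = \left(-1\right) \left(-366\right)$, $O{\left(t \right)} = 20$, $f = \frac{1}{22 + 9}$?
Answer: $\frac{4541147}{14566068} \approx 0.31176$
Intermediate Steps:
$f = \frac{1}{31} \approx 0.032258$
$M = 366$
$H{\left(k \right)} = \frac{20}{k}$
$\frac{124075 + H{\left(M \right)}}{19^{4} + 267659} = \frac{124075 + \frac{20}{366}}{19^{4} + 267659} = \frac{124075 + 20 \cdot \frac{1}{366}}{130321 + 267659} = \frac{124075 + \frac{10}{183}}{397980} = \frac{22705735}{183} \cdot \frac{1}{397980} = \frac{4541147}{14566068}$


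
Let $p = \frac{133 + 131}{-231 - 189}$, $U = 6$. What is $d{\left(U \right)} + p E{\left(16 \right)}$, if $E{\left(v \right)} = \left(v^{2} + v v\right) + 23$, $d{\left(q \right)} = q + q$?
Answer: $- \frac{2270}{7} \approx -324.29$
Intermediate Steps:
$p = - \frac{22}{35}$ ($p = \frac{264}{-420} = 264 \left(- \frac{1}{420}\right) = - \frac{22}{35} \approx -0.62857$)
$d{\left(q \right)} = 2 q$
$E{\left(v \right)} = 23 + 2 v^{2}$ ($E{\left(v \right)} = \left(v^{2} + v^{2}\right) + 23 = 2 v^{2} + 23 = 23 + 2 v^{2}$)
$d{\left(U \right)} + p E{\left(16 \right)} = 2 \cdot 6 - \frac{22 \left(23 + 2 \cdot 16^{2}\right)}{35} = 12 - \frac{22 \left(23 + 2 \cdot 256\right)}{35} = 12 - \frac{22 \left(23 + 512\right)}{35} = 12 - \frac{2354}{7} = - \frac{2270}{7}$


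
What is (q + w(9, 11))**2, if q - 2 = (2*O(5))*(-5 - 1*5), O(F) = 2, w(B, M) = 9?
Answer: 841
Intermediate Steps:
q = -38 (q = 2 + (2*2)*(-5 - 1*5) = 2 + 4*(-5 - 5) = 2 + 4*(-10) = 2 - 40 = -38)
(q + w(9, 11))**2 = (-38 + 9)**2 = (-29)**2 = 841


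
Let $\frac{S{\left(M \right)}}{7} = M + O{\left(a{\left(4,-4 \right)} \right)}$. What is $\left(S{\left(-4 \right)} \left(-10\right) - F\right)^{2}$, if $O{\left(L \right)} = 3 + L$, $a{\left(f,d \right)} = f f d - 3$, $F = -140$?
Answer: $24010000$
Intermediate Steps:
$a{\left(f,d \right)} = -3 + d f^{2}$ ($a{\left(f,d \right)} = f^{2} d - 3 = d f^{2} - 3 = -3 + d f^{2}$)
$S{\left(M \right)} = -448 + 7 M$ ($S{\left(M \right)} = 7 \left(M + \left(3 - \left(3 + 4 \cdot 4^{2}\right)\right)\right) = 7 \left(M + \left(3 - 67\right)\right) = 7 \left(M - 64\right) = 7 \left(-64 + M\right) = -448 + 7 M$)
$\left(S{\left(-4 \right)} \left(-10\right) - F\right)^{2} = \left(\left(-448 + 7 \left(-4\right)\right) \left(-10\right) - -140\right)^{2} = \left(\left(-448 - 28\right) \left(-10\right) + 140\right)^{2} = \left(\left(-476\right) \left(-10\right) + 140\right)^{2} = \left(4760 + 140\right)^{2} = 4900^{2} = 24010000$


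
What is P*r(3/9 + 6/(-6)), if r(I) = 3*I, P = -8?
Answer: 16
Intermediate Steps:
P*r(3/9 + 6/(-6)) = -24*(3/9 + 6/(-6)) = -24*(3*(1/9) + 6*(-1/6)) = -24*(1/3 - 1) = -24*(-2)/3 = -8*(-2) = 16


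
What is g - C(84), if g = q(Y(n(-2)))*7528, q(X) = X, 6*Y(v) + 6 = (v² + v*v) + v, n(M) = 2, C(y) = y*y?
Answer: -6112/3 ≈ -2037.3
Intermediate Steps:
C(y) = y²
Y(v) = -1 + v²/3 + v/6 (Y(v) = -1 + ((v² + v*v) + v)/6 = -1 + ((v² + v²) + v)/6 = -1 + (2*v² + v)/6 = -1 + (v + 2*v²)/6 = -1 + (v²/3 + v/6) = -1 + v²/3 + v/6)
g = 15056/3 (g = (-1 + (⅓)*2² + (⅙)*2)*7528 = (-1 + (⅓)*4 + ⅓)*7528 = (-1 + 4/3 + ⅓)*7528 = (⅔)*7528 = 15056/3 ≈ 5018.7)
g - C(84) = 15056/3 - 1*84² = 15056/3 - 1*7056 = 15056/3 - 7056 = -6112/3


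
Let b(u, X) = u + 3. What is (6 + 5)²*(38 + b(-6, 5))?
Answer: 4235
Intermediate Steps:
b(u, X) = 3 + u
(6 + 5)²*(38 + b(-6, 5)) = (6 + 5)²*(38 + (3 - 6)) = 11²*(38 - 3) = 121*35 = 4235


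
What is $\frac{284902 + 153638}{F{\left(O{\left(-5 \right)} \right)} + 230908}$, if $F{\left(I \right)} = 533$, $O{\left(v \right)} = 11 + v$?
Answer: $\frac{146180}{77147} \approx 1.8948$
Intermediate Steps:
$\frac{284902 + 153638}{F{\left(O{\left(-5 \right)} \right)} + 230908} = \frac{284902 + 153638}{533 + 230908} = \frac{438540}{231441} = 438540 \cdot \frac{1}{231441} = \frac{146180}{77147}$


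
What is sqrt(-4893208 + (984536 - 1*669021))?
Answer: I*sqrt(4577693) ≈ 2139.6*I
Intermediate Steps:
sqrt(-4893208 + (984536 - 1*669021)) = sqrt(-4893208 + (984536 - 669021)) = sqrt(-4893208 + 315515) = sqrt(-4577693) = I*sqrt(4577693)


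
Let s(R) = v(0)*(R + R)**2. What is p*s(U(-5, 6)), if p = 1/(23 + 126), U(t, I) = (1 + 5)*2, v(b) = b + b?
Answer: 0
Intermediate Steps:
v(b) = 2*b
U(t, I) = 12 (U(t, I) = 6*2 = 12)
s(R) = 0 (s(R) = (2*0)*(R + R)**2 = 0*(2*R)**2 = 0*(4*R**2) = 0)
p = 1/149 ≈ 0.0067114
p*s(U(-5, 6)) = (1/149)*0 = 0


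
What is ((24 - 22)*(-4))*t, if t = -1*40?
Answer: 320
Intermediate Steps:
t = -40
((24 - 22)*(-4))*t = ((24 - 22)*(-4))*(-40) = (2*(-4))*(-40) = -8*(-40) = 320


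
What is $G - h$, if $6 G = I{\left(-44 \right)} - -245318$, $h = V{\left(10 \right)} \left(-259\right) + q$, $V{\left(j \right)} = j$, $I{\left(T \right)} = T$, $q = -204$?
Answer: $43673$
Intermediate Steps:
$h = -2794$ ($h = 10 \left(-259\right) - 204 = -2590 - 204 = -2794$)
$G = 40879$ ($G = \frac{-44 - -245318}{6} = \frac{-44 + 245318}{6} = \frac{1}{6} \cdot 245274 = 40879$)
$G - h = 40879 - -2794 = 40879 + 2794 = 43673$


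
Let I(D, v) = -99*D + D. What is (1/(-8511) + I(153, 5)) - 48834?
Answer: -543240109/8511 ≈ -63828.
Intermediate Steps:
I(D, v) = -98*D
(1/(-8511) + I(153, 5)) - 48834 = (1/(-8511) - 98*153) - 48834 = (-1/8511 - 14994) - 48834 = -127613935/8511 - 48834 = -543240109/8511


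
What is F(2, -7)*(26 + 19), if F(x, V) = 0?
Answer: 0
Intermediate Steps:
F(2, -7)*(26 + 19) = 0*(26 + 19) = 0*45 = 0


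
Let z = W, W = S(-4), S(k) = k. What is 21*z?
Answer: -84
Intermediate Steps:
W = -4
z = -4
21*z = 21*(-4) = -84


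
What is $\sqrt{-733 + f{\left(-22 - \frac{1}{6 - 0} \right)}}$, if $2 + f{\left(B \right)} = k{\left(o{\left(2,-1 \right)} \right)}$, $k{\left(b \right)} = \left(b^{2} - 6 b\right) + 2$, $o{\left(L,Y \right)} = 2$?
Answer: $i \sqrt{741} \approx 27.221 i$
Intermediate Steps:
$k{\left(b \right)} = 2 + b^{2} - 6 b$
$f{\left(B \right)} = -8$ ($f{\left(B \right)} = -2 + \left(2 + 2^{2} - 12\right) = -2 + \left(2 + 4 - 12\right) = -2 - 6 = -8$)
$\sqrt{-733 + f{\left(-22 - \frac{1}{6 - 0} \right)}} = \sqrt{-733 - 8} = \sqrt{-741} = i \sqrt{741}$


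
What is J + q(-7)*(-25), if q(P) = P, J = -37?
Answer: 138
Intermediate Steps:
J + q(-7)*(-25) = -37 - 7*(-25) = -37 + 175 = 138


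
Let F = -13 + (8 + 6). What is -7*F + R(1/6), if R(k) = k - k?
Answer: -7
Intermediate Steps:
R(k) = 0
F = 1 (F = -13 + 14 = 1)
-7*F + R(1/6) = -7*1 + 0 = -7 + 0 = -7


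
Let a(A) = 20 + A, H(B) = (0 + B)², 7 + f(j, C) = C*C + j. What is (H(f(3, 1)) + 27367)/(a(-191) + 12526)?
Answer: 27376/12355 ≈ 2.2158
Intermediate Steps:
f(j, C) = -7 + j + C² (f(j, C) = -7 + (C*C + j) = -7 + (C² + j) = -7 + (j + C²) = -7 + j + C²)
H(B) = B²
(H(f(3, 1)) + 27367)/(a(-191) + 12526) = ((-7 + 3 + 1²)² + 27367)/((20 - 191) + 12526) = ((-7 + 3 + 1)² + 27367)/(-171 + 12526) = ((-3)² + 27367)/12355 = (9 + 27367)*(1/12355) = 27376*(1/12355) = 27376/12355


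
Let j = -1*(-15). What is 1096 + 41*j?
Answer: 1711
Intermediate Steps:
j = 15
1096 + 41*j = 1096 + 41*15 = 1096 + 615 = 1711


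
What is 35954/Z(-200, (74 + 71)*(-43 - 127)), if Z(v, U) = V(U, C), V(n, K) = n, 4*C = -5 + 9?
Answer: -17977/12325 ≈ -1.4586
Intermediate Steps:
C = 1 (C = (-5 + 9)/4 = (1/4)*4 = 1)
Z(v, U) = U
35954/Z(-200, (74 + 71)*(-43 - 127)) = 35954/(((74 + 71)*(-43 - 127))) = 35954/((145*(-170))) = 35954/(-24650) = 35954*(-1/24650) = -17977/12325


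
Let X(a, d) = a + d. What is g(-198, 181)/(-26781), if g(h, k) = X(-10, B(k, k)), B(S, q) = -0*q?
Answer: 10/26781 ≈ 0.00037340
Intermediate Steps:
B(S, q) = 0 (B(S, q) = -1*0 = 0)
g(h, k) = -10 (g(h, k) = -10 + 0 = -10)
g(-198, 181)/(-26781) = -10/(-26781) = -10*(-1/26781) = 10/26781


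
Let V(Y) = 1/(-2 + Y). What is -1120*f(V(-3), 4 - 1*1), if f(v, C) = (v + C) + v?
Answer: -2912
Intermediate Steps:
f(v, C) = C + 2*v (f(v, C) = (C + v) + v = C + 2*v)
-1120*f(V(-3), 4 - 1*1) = -1120*((4 - 1*1) + 2/(-2 - 3)) = -1120*((4 - 1) + 2/(-5)) = -1120*(3 + 2*(-1/5)) = -1120*(3 - 2/5) = -1120*13/5 = -2912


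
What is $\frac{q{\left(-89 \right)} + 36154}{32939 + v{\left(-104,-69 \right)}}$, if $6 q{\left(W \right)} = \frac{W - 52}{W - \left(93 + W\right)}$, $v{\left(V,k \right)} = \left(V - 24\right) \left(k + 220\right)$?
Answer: $\frac{6724691}{2531646} \approx 2.6563$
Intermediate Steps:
$v{\left(V,k \right)} = \left(-24 + V\right) \left(220 + k\right)$
$q{\left(W \right)} = \frac{26}{279} - \frac{W}{558}$ ($q{\left(W \right)} = \frac{\left(W - 52\right) \frac{1}{W - \left(93 + W\right)}}{6} = \frac{\left(-52 + W\right) \frac{1}{-93}}{6} = \frac{\left(-52 + W\right) \left(- \frac{1}{93}\right)}{6} = \frac{\frac{52}{93} - \frac{W}{93}}{6} = \frac{26}{279} - \frac{W}{558}$)
$\frac{q{\left(-89 \right)} + 36154}{32939 + v{\left(-104,-69 \right)}} = \frac{\left(\frac{26}{279} - - \frac{89}{558}\right) + 36154}{32939 - 19328} = \frac{\left(\frac{26}{279} + \frac{89}{558}\right) + 36154}{32939 + \left(-5280 + 1656 - 22880 + 7176\right)} = \frac{\frac{47}{186} + 36154}{32939 - 19328} = \frac{6724691}{186 \cdot 13611} = \frac{6724691}{186} \cdot \frac{1}{13611} = \frac{6724691}{2531646}$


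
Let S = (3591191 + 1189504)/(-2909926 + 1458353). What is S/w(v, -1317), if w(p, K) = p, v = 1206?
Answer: -1593565/583532346 ≈ -0.0027309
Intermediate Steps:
S = -4780695/1451573 (S = 4780695/(-1451573) = 4780695*(-1/1451573) = -4780695/1451573 ≈ -3.2935)
S/w(v, -1317) = -4780695/1451573/1206 = -4780695/1451573*1/1206 = -1593565/583532346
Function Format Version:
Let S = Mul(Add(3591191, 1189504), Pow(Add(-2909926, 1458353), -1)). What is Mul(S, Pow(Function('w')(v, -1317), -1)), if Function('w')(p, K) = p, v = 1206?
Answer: Rational(-1593565, 583532346) ≈ -0.0027309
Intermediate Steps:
S = Rational(-4780695, 1451573) (S = Mul(4780695, Pow(-1451573, -1)) = Mul(4780695, Rational(-1, 1451573)) = Rational(-4780695, 1451573) ≈ -3.2935)
Mul(S, Pow(Function('w')(v, -1317), -1)) = Mul(Rational(-4780695, 1451573), Pow(1206, -1)) = Mul(Rational(-4780695, 1451573), Rational(1, 1206)) = Rational(-1593565, 583532346)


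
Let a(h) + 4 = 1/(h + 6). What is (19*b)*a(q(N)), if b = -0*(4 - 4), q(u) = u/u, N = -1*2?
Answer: 0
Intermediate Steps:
N = -2
q(u) = 1
a(h) = -4 + 1/(6 + h) (a(h) = -4 + 1/(h + 6) = -4 + 1/(6 + h))
b = 0 (b = -0*0 = -1*0 = 0)
(19*b)*a(q(N)) = (19*0)*((-23 - 4*1)/(6 + 1)) = 0*((-23 - 4)/7) = 0*((⅐)*(-27)) = 0*(-27/7) = 0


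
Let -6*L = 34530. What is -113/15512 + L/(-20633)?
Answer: 86940031/320059096 ≈ 0.27164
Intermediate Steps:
L = -5755 (L = -⅙*34530 = -5755)
-113/15512 + L/(-20633) = -113/15512 - 5755/(-20633) = -113*1/15512 - 5755*(-1/20633) = -113/15512 + 5755/20633 = 86940031/320059096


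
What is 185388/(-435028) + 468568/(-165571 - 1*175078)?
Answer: -66748109179/37047963293 ≈ -1.8017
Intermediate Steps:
185388/(-435028) + 468568/(-165571 - 1*175078) = 185388*(-1/435028) + 468568/(-165571 - 175078) = -46347/108757 + 468568/(-340649) = -46347/108757 + 468568*(-1/340649) = -46347/108757 - 468568/340649 = -66748109179/37047963293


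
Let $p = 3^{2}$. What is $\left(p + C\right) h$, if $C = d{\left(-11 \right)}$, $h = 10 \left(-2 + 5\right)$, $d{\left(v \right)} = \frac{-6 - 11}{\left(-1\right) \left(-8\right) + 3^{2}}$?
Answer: $240$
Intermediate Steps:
$p = 9$
$d{\left(v \right)} = -1$ ($d{\left(v \right)} = - \frac{17}{8 + 9} = - \frac{17}{17} = \left(-17\right) \frac{1}{17} = -1$)
$h = 30$ ($h = 10 \cdot 3 = 30$)
$C = -1$
$\left(p + C\right) h = \left(9 - 1\right) 30 = 8 \cdot 30 = 240$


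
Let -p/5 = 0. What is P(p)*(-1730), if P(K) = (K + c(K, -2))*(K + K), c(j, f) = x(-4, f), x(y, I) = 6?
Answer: 0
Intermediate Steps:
p = 0 (p = -5*0 = 0)
c(j, f) = 6
P(K) = 2*K*(6 + K) (P(K) = (K + 6)*(K + K) = (6 + K)*(2*K) = 2*K*(6 + K))
P(p)*(-1730) = (2*0*(6 + 0))*(-1730) = (2*0*6)*(-1730) = 0*(-1730) = 0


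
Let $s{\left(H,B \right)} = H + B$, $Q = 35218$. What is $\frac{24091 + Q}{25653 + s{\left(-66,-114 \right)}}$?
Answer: $\frac{59309}{25473} \approx 2.3283$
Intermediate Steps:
$s{\left(H,B \right)} = B + H$
$\frac{24091 + Q}{25653 + s{\left(-66,-114 \right)}} = \frac{24091 + 35218}{25653 - 180} = \frac{59309}{25653 - 180} = \frac{59309}{25473}$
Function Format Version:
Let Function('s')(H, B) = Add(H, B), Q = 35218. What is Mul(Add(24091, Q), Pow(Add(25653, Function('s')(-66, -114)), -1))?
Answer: Rational(59309, 25473) ≈ 2.3283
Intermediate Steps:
Function('s')(H, B) = Add(B, H)
Mul(Add(24091, Q), Pow(Add(25653, Function('s')(-66, -114)), -1)) = Mul(Add(24091, 35218), Pow(Add(25653, Add(-114, -66)), -1)) = Mul(59309, Pow(Add(25653, -180), -1)) = Mul(59309, Pow(25473, -1)) = Mul(59309, Rational(1, 25473)) = Rational(59309, 25473)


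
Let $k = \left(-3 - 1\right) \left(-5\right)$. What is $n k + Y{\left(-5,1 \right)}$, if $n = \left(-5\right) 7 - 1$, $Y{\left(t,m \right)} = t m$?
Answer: $-725$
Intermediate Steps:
$Y{\left(t,m \right)} = m t$
$k = 20$ ($k = \left(-4\right) \left(-5\right) = 20$)
$n = -36$ ($n = -35 - 1 = -36$)
$n k + Y{\left(-5,1 \right)} = \left(-36\right) 20 + 1 \left(-5\right) = -720 - 5 = -725$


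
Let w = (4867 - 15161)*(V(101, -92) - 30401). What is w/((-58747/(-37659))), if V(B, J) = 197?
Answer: 11708935376184/58747 ≈ 1.9931e+8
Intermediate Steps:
w = 310919976 (w = (4867 - 15161)*(197 - 30401) = -10294*(-30204) = 310919976)
w/((-58747/(-37659))) = 310919976/((-58747/(-37659))) = 310919976/((-58747*(-1/37659))) = 310919976/(58747/37659) = 310919976*(37659/58747) = 11708935376184/58747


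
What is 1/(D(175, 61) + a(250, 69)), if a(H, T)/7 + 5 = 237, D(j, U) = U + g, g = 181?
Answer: 1/1866 ≈ 0.00053591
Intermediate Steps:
D(j, U) = 181 + U (D(j, U) = U + 181 = 181 + U)
a(H, T) = 1624 (a(H, T) = -35 + 7*237 = -35 + 1659 = 1624)
1/(D(175, 61) + a(250, 69)) = 1/((181 + 61) + 1624) = 1/(242 + 1624) = 1/1866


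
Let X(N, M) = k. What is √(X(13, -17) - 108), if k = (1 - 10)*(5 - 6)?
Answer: 3*I*√11 ≈ 9.9499*I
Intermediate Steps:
k = 9 (k = -9*(-1) = 9)
X(N, M) = 9
√(X(13, -17) - 108) = √(9 - 108) = √(-99) = 3*I*√11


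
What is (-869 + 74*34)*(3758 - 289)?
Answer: 5713443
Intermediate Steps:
(-869 + 74*34)*(3758 - 289) = (-869 + 2516)*3469 = 1647*3469 = 5713443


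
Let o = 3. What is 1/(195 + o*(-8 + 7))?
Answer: 1/192 ≈ 0.0052083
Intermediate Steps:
1/(195 + o*(-8 + 7)) = 1/(195 + 3*(-8 + 7)) = 1/(195 + 3*(-1)) = 1/(195 - 3) = 1/192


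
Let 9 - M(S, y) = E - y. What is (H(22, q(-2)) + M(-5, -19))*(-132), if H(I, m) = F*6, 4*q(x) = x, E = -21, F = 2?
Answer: -3036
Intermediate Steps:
q(x) = x/4
M(S, y) = 30 + y (M(S, y) = 9 - (-21 - y) = 9 + (21 + y) = 30 + y)
H(I, m) = 12 (H(I, m) = 2*6 = 12)
(H(22, q(-2)) + M(-5, -19))*(-132) = (12 + (30 - 19))*(-132) = (12 + 11)*(-132) = 23*(-132) = -3036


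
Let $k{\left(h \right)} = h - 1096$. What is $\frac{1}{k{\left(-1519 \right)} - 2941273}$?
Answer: $- \frac{1}{2943888} \approx -3.3969 \cdot 10^{-7}$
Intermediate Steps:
$k{\left(h \right)} = -1096 + h$
$\frac{1}{k{\left(-1519 \right)} - 2941273} = \frac{1}{\left(-1096 - 1519\right) - 2941273} = \frac{1}{-2615 - 2941273} = \frac{1}{-2943888} = - \frac{1}{2943888}$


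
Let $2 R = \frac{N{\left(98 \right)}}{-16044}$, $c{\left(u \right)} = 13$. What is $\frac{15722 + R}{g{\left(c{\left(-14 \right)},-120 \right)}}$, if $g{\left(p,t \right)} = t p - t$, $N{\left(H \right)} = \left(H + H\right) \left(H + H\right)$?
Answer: $- \frac{450401}{41256} \approx -10.917$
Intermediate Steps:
$N{\left(H \right)} = 4 H^{2}$ ($N{\left(H \right)} = 2 H 2 H = 4 H^{2}$)
$R = - \frac{686}{573}$ ($R = \frac{4 \cdot 98^{2} \frac{1}{-16044}}{2} = \frac{4 \cdot 9604 \left(- \frac{1}{16044}\right)}{2} = \frac{38416 \left(- \frac{1}{16044}\right)}{2} = \frac{1}{2} \left(- \frac{1372}{573}\right) = - \frac{686}{573} \approx -1.1972$)
$g{\left(p,t \right)} = - t + p t$ ($g{\left(p,t \right)} = p t - t = - t + p t$)
$\frac{15722 + R}{g{\left(c{\left(-14 \right)},-120 \right)}} = \frac{15722 - \frac{686}{573}}{\left(-120\right) \left(-1 + 13\right)} = \frac{9008020}{573 \left(\left(-120\right) 12\right)} = \frac{9008020}{573 \left(-1440\right)} = \frac{9008020}{573} \left(- \frac{1}{1440}\right) = - \frac{450401}{41256}$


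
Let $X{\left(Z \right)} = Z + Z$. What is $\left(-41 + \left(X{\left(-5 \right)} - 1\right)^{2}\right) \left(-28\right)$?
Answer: $-2240$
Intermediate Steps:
$X{\left(Z \right)} = 2 Z$
$\left(-41 + \left(X{\left(-5 \right)} - 1\right)^{2}\right) \left(-28\right) = \left(-41 + \left(2 \left(-5\right) - 1\right)^{2}\right) \left(-28\right) = \left(-41 + \left(-10 - 1\right)^{2}\right) \left(-28\right) = \left(-41 + \left(-11\right)^{2}\right) \left(-28\right) = \left(-41 + 121\right) \left(-28\right) = 80 \left(-28\right) = -2240$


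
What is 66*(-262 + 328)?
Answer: 4356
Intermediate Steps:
66*(-262 + 328) = 66*66 = 4356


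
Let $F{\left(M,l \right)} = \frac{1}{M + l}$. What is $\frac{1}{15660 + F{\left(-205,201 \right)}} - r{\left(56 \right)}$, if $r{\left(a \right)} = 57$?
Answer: $- \frac{3570419}{62639} \approx -57.0$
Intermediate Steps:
$\frac{1}{15660 + F{\left(-205,201 \right)}} - r{\left(56 \right)} = \frac{1}{15660 + \frac{1}{-205 + 201}} - 57 = \frac{1}{15660 + \frac{1}{-4}} - 57 = \frac{1}{15660 - \frac{1}{4}} - 57 = \frac{1}{\frac{62639}{4}} - 57 = \frac{4}{62639} - 57 = - \frac{3570419}{62639}$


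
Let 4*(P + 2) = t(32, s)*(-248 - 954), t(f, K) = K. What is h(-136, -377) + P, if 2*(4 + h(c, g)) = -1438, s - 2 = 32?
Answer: -10942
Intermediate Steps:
s = 34 (s = 2 + 32 = 34)
h(c, g) = -723 (h(c, g) = -4 + (½)*(-1438) = -4 - 719 = -723)
P = -10219 (P = -2 + (34*(-248 - 954))/4 = -2 + (34*(-1202))/4 = -2 + (¼)*(-40868) = -2 - 10217 = -10219)
h(-136, -377) + P = -723 - 10219 = -10942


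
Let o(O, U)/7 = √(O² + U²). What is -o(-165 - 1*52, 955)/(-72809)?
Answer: 7*√959114/72809 ≈ 0.094156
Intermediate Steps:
o(O, U) = 7*√(O² + U²)
-o(-165 - 1*52, 955)/(-72809) = -7*√((-165 - 1*52)² + 955²)/(-72809) = -7*√((-165 - 52)² + 912025)*(-1)/72809 = -7*√((-217)² + 912025)*(-1)/72809 = -7*√(47089 + 912025)*(-1)/72809 = -7*√959114*(-1)/72809 = -(-7)*√959114/72809 = 7*√959114/72809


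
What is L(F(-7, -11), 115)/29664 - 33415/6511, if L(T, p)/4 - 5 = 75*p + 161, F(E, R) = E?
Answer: -190567439/48285576 ≈ -3.9467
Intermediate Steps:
L(T, p) = 664 + 300*p (L(T, p) = 20 + 4*(75*p + 161) = 20 + 4*(161 + 75*p) = 20 + (644 + 300*p) = 664 + 300*p)
L(F(-7, -11), 115)/29664 - 33415/6511 = (664 + 300*115)/29664 - 33415/6511 = (664 + 34500)*(1/29664) - 33415*1/6511 = 35164*(1/29664) - 33415/6511 = 8791/7416 - 33415/6511 = -190567439/48285576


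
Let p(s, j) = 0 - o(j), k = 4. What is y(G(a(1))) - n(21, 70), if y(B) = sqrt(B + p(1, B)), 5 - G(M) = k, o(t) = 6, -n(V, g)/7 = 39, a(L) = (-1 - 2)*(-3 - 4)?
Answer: 273 + I*sqrt(5) ≈ 273.0 + 2.2361*I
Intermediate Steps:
a(L) = 21 (a(L) = -3*(-7) = 21)
n(V, g) = -273 (n(V, g) = -7*39 = -273)
G(M) = 1 (G(M) = 5 - 1*4 = 5 - 4 = 1)
p(s, j) = -6 (p(s, j) = 0 - 1*6 = 0 - 6 = -6)
y(B) = sqrt(-6 + B) (y(B) = sqrt(B - 6) = sqrt(-6 + B))
y(G(a(1))) - n(21, 70) = sqrt(-6 + 1) - 1*(-273) = sqrt(-5) + 273 = I*sqrt(5) + 273 = 273 + I*sqrt(5)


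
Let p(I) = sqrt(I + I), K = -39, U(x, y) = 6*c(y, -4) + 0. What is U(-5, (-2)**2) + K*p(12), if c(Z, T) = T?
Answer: -24 - 78*sqrt(6) ≈ -215.06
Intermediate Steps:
U(x, y) = -24 (U(x, y) = 6*(-4) + 0 = -24 + 0 = -24)
p(I) = sqrt(2)*sqrt(I) (p(I) = sqrt(2*I) = sqrt(2)*sqrt(I))
U(-5, (-2)**2) + K*p(12) = -24 - 39*sqrt(2)*sqrt(12) = -24 - 39*sqrt(2)*2*sqrt(3) = -24 - 78*sqrt(6)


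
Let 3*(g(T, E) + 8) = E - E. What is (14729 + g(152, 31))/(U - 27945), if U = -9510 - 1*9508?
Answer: -2103/6709 ≈ -0.31346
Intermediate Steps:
U = -19018 (U = -9510 - 9508 = -19018)
g(T, E) = -8 (g(T, E) = -8 + (E - E)/3 = -8 + (⅓)*0 = -8 + 0 = -8)
(14729 + g(152, 31))/(U - 27945) = (14729 - 8)/(-19018 - 27945) = 14721/(-46963) = 14721*(-1/46963) = -2103/6709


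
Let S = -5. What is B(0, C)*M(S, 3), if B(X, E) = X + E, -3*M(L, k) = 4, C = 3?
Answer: -4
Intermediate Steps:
M(L, k) = -4/3 (M(L, k) = -⅓*4 = -4/3)
B(X, E) = E + X
B(0, C)*M(S, 3) = (3 + 0)*(-4/3) = 3*(-4/3) = -4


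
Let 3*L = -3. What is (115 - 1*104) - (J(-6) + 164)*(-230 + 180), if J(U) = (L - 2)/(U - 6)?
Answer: 16447/2 ≈ 8223.5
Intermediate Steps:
L = -1 (L = (⅓)*(-3) = -1)
J(U) = -3/(-6 + U) (J(U) = (-1 - 2)/(U - 6) = -3/(-6 + U))
(115 - 1*104) - (J(-6) + 164)*(-230 + 180) = (115 - 1*104) - (-3/(-6 - 6) + 164)*(-230 + 180) = (115 - 104) - (-3/(-12) + 164)*(-50) = 11 - (-3*(-1/12) + 164)*(-50) = 11 - (¼ + 164)*(-50) = 11 - 657*(-50)/4 = 11 - 1*(-16425/2) = 11 + 16425/2 = 16447/2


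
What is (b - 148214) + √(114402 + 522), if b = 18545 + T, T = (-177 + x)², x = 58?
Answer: -115508 + 2*√28731 ≈ -1.1517e+5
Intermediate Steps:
T = 14161 (T = (-177 + 58)² = (-119)² = 14161)
b = 32706 (b = 18545 + 14161 = 32706)
(b - 148214) + √(114402 + 522) = (32706 - 148214) + √(114402 + 522) = -115508 + √114924 = -115508 + 2*√28731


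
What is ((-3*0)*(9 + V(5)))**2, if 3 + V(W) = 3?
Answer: 0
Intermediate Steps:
V(W) = 0 (V(W) = -3 + 3 = 0)
((-3*0)*(9 + V(5)))**2 = ((-3*0)*(9 + 0))**2 = (0*9)**2 = 0**2 = 0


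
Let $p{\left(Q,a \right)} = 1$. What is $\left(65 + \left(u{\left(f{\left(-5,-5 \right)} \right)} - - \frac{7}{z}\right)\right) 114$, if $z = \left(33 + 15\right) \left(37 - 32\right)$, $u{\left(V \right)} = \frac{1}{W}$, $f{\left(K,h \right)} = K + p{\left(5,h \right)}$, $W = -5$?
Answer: $\frac{295621}{40} \approx 7390.5$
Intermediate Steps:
$f{\left(K,h \right)} = 1 + K$ ($f{\left(K,h \right)} = K + 1 = 1 + K$)
$u{\left(V \right)} = - \frac{1}{5}$ ($u{\left(V \right)} = \frac{1}{-5} = - \frac{1}{5}$)
$z = 240$ ($z = 48 \cdot 5 = 240$)
$\left(65 + \left(u{\left(f{\left(-5,-5 \right)} \right)} - - \frac{7}{z}\right)\right) 114 = \left(65 - \left(\frac{1}{5} - \frac{7}{240}\right)\right) 114 = \left(65 - \frac{41}{240}\right) 114 = \frac{15559}{240} \cdot 114 = \frac{295621}{40}$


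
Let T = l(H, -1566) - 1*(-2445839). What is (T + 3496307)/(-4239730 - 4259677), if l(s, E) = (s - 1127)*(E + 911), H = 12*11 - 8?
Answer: -6599111/8499407 ≈ -0.77642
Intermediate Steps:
H = 124 (H = 132 - 8 = 124)
l(s, E) = (-1127 + s)*(911 + E)
T = 3102804 (T = (-1026697 - 1127*(-1566) + 911*124 - 1566*124) - 1*(-2445839) = (-1026697 + 1764882 + 112964 - 194184) + 2445839 = 656965 + 2445839 = 3102804)
(T + 3496307)/(-4239730 - 4259677) = (3102804 + 3496307)/(-4239730 - 4259677) = 6599111/(-8499407) = 6599111*(-1/8499407) = -6599111/8499407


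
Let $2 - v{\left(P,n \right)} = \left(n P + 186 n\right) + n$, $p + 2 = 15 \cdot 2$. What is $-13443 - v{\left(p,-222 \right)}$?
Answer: $-61175$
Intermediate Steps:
$p = 28$ ($p = -2 + 15 \cdot 2 = -2 + 30 = 28$)
$v{\left(P,n \right)} = 2 - 187 n - P n$ ($v{\left(P,n \right)} = 2 - \left(\left(n P + 186 n\right) + n\right) = 2 - \left(\left(P n + 186 n\right) + n\right) = 2 - \left(\left(186 n + P n\right) + n\right) = 2 - \left(187 n + P n\right) = 2 - 187 n - P n$)
$-13443 - v{\left(p,-222 \right)} = -13443 - \left(2 - -41514 - 28 \left(-222\right)\right) = -13443 - \left(2 + 41514 + 6216\right) = -13443 - 47732 = -61175$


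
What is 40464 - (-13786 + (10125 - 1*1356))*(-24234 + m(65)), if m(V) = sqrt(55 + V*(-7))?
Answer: -121541514 + 100340*I ≈ -1.2154e+8 + 1.0034e+5*I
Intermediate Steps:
m(V) = sqrt(55 - 7*V)
40464 - (-13786 + (10125 - 1*1356))*(-24234 + m(65)) = 40464 - (-13786 + (10125 - 1*1356))*(-24234 + sqrt(55 - 7*65)) = 40464 - (-13786 + (10125 - 1356))*(-24234 + sqrt(55 - 455)) = 40464 - (-13786 + 8769)*(-24234 + sqrt(-400)) = 40464 - (-5017)*(-24234 + 20*I) = 40464 - (121581978 - 100340*I) = 40464 + (-121581978 + 100340*I) = -121541514 + 100340*I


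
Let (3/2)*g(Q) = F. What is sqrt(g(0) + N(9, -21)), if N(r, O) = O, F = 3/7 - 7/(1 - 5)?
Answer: I*sqrt(34482)/42 ≈ 4.4213*I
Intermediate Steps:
F = 61/28 (F = 3*(1/7) - 7/(-4) = 3/7 - 7*(-1/4) = 3/7 + 7/4 = 61/28 ≈ 2.1786)
g(Q) = 61/42 (g(Q) = (2/3)*(61/28) = 61/42)
sqrt(g(0) + N(9, -21)) = sqrt(61/42 - 21) = sqrt(-821/42) = I*sqrt(34482)/42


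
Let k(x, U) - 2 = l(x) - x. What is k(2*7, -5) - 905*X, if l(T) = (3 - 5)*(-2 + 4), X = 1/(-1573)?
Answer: -24263/1573 ≈ -15.425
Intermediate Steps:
X = -1/1573 ≈ -0.00063573
l(T) = -4 (l(T) = -2*2 = -4)
k(x, U) = -2 - x (k(x, U) = 2 + (-4 - x) = -2 - x)
k(2*7, -5) - 905*X = (-2 - 2*7) - 905*(-1/1573) = (-2 - 1*14) + 905/1573 = (-2 - 14) + 905/1573 = -16 + 905/1573 = -24263/1573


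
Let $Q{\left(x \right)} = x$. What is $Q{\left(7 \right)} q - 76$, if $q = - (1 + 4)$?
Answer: $-111$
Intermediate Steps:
$q = -5$ ($q = \left(-1\right) 5 = -5$)
$Q{\left(7 \right)} q - 76 = 7 \left(-5\right) - 76 = -35 - 76 = -111$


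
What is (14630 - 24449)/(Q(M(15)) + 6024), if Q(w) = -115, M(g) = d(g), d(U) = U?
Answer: -9819/5909 ≈ -1.6617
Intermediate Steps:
M(g) = g
(14630 - 24449)/(Q(M(15)) + 6024) = (14630 - 24449)/(-115 + 6024) = -9819/5909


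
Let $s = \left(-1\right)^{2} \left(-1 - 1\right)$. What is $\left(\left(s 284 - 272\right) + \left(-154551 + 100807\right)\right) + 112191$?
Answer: $57607$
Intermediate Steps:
$s = -2$ ($s = 1 \left(-2\right) = -2$)
$\left(\left(s 284 - 272\right) + \left(-154551 + 100807\right)\right) + 112191 = \left(\left(\left(-2\right) 284 - 272\right) + \left(-154551 + 100807\right)\right) + 112191 = \left(\left(-568 - 272\right) - 53744\right) + 112191 = \left(-840 - 53744\right) + 112191 = -54584 + 112191 = 57607$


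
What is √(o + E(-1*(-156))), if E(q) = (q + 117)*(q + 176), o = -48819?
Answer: √41817 ≈ 204.49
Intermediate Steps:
E(q) = (117 + q)*(176 + q)
√(o + E(-1*(-156))) = √(-48819 + (20592 + (-1*(-156))² + 293*(-1*(-156)))) = √(-48819 + (20592 + 156² + 293*156)) = √(-48819 + (20592 + 24336 + 45708)) = √(-48819 + 90636) = √41817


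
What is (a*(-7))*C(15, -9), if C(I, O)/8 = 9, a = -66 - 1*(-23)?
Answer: 21672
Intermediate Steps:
a = -43 (a = -66 + 23 = -43)
C(I, O) = 72 (C(I, O) = 8*9 = 72)
(a*(-7))*C(15, -9) = -43*(-7)*72 = 301*72 = 21672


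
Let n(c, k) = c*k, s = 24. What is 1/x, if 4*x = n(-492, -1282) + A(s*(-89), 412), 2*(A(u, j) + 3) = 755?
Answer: 8/1262237 ≈ 6.3380e-6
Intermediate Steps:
A(u, j) = 749/2 (A(u, j) = -3 + (½)*755 = -3 + 755/2 = 749/2)
x = 1262237/8 (x = (-492*(-1282) + 749/2)/4 = (630744 + 749/2)/4 = (¼)*(1262237/2) = 1262237/8 ≈ 1.5778e+5)
1/x = 1/(1262237/8) = 8/1262237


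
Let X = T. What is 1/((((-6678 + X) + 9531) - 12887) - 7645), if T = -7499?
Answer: -1/25178 ≈ -3.9717e-5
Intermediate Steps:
X = -7499
1/((((-6678 + X) + 9531) - 12887) - 7645) = 1/((((-6678 - 7499) + 9531) - 12887) - 7645) = 1/(((-14177 + 9531) - 12887) - 7645) = 1/((-4646 - 12887) - 7645) = 1/(-17533 - 7645) = 1/(-25178) = -1/25178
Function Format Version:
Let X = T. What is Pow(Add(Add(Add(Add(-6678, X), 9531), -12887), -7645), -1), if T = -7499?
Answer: Rational(-1, 25178) ≈ -3.9717e-5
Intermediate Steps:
X = -7499
Pow(Add(Add(Add(Add(-6678, X), 9531), -12887), -7645), -1) = Pow(Add(Add(Add(Add(-6678, -7499), 9531), -12887), -7645), -1) = Pow(Add(Add(Add(-14177, 9531), -12887), -7645), -1) = Pow(Add(Add(-4646, -12887), -7645), -1) = Pow(Add(-17533, -7645), -1) = Pow(-25178, -1) = Rational(-1, 25178)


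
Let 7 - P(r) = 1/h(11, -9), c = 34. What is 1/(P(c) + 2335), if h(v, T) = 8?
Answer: 8/18735 ≈ 0.00042701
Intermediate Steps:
P(r) = 55/8 (P(r) = 7 - 1/8 = 7 - 1*⅛ = 7 - ⅛ = 55/8)
1/(P(c) + 2335) = 1/(55/8 + 2335) = 1/(18735/8) = 8/18735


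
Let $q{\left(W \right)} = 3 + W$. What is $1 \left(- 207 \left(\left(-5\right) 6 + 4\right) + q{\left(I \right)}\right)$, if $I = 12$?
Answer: $5397$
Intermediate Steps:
$1 \left(- 207 \left(\left(-5\right) 6 + 4\right) + q{\left(I \right)}\right) = 1 \left(- 207 \left(\left(-5\right) 6 + 4\right) + \left(3 + 12\right)\right) = 1 \left(- 207 \left(-30 + 4\right) + 15\right) = 1 \left(\left(-207\right) \left(-26\right) + 15\right) = 1 \left(5382 + 15\right) = 1 \cdot 5397 = 5397$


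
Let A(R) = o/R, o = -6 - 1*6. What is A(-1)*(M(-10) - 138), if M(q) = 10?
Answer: -1536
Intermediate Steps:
o = -12 (o = -6 - 6 = -12)
A(R) = -12/R
A(-1)*(M(-10) - 138) = (-12/(-1))*(10 - 138) = -12*(-1)*(-128) = 12*(-128) = -1536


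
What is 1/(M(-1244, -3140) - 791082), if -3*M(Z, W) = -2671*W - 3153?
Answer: -3/10757033 ≈ -2.7889e-7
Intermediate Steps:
M(Z, W) = 1051 + 2671*W/3 (M(Z, W) = -(-2671*W - 3153)/3 = -(-3153 - 2671*W)/3 = 1051 + 2671*W/3)
1/(M(-1244, -3140) - 791082) = 1/((1051 + (2671/3)*(-3140)) - 791082) = 1/((1051 - 8386940/3) - 791082) = 1/(-8383787/3 - 791082) = 1/(-10757033/3) = -3/10757033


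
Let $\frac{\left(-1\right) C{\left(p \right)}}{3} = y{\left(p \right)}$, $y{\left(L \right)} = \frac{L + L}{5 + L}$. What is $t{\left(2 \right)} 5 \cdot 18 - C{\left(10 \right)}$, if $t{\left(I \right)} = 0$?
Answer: $4$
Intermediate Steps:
$y{\left(L \right)} = \frac{2 L}{5 + L}$
$C{\left(p \right)} = - \frac{6 p}{5 + p}$ ($C{\left(p \right)} = - 3 \frac{2 p}{5 + p} = - \frac{6 p}{5 + p}$)
$t{\left(2 \right)} 5 \cdot 18 - C{\left(10 \right)} = 0 \cdot 5 \cdot 18 - \left(-6\right) 10 \frac{1}{5 + 10} = 0 \cdot 18 - \left(-6\right) 10 \cdot \frac{1}{15} = 0 - \left(-6\right) 10 \cdot \frac{1}{15} = 0 - -4 = 0 + 4 = 4$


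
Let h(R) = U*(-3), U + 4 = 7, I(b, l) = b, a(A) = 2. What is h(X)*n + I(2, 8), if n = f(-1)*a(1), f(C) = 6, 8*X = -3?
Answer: -106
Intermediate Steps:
X = -3/8 (X = (1/8)*(-3) = -3/8 ≈ -0.37500)
U = 3 (U = -4 + 7 = 3)
n = 12 (n = 6*2 = 12)
h(R) = -9 (h(R) = 3*(-3) = -9)
h(X)*n + I(2, 8) = -9*12 + 2 = -108 + 2 = -106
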